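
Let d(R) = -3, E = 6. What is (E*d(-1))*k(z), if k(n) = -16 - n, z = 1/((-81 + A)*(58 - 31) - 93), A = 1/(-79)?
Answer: 17293638/60049 ≈ 287.99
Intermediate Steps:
A = -1/79 ≈ -0.012658
z = -79/180147 (z = 1/((-81 - 1/79)*(58 - 31) - 93) = 1/(-6400/79*27 - 93) = 1/(-172800/79 - 93) = 1/(-180147/79) = -79/180147 ≈ -0.00043853)
(E*d(-1))*k(z) = (6*(-3))*(-16 - 1*(-79/180147)) = -18*(-16 + 79/180147) = -18*(-2882273/180147) = 17293638/60049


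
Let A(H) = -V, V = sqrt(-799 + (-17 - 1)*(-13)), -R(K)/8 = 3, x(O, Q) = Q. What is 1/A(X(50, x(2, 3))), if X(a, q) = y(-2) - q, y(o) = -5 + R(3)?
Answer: I*sqrt(565)/565 ≈ 0.04207*I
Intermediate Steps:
R(K) = -24 (R(K) = -8*3 = -24)
V = I*sqrt(565) (V = sqrt(-799 - 18*(-13)) = sqrt(-799 + 234) = sqrt(-565) = I*sqrt(565) ≈ 23.77*I)
y(o) = -29 (y(o) = -5 - 24 = -29)
X(a, q) = -29 - q
A(H) = -I*sqrt(565)
1/A(X(50, x(2, 3))) = 1/(-I*sqrt(565)) = I*sqrt(565)/565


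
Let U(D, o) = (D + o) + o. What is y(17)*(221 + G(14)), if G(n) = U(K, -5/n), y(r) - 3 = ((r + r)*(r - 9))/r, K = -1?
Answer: 29165/7 ≈ 4166.4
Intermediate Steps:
U(D, o) = D + 2*o
y(r) = -15 + 2*r (y(r) = 3 + ((r + r)*(r - 9))/r = 3 + ((2*r)*(-9 + r))/r = 3 + (2*r*(-9 + r))/r = 3 + (-18 + 2*r) = -15 + 2*r)
G(n) = -1 - 10/n (G(n) = -1 + 2*(-5/n) = -1 - 10/n)
y(17)*(221 + G(14)) = (-15 + 2*17)*(221 + (-10 - 1*14)/14) = (-15 + 34)*(221 + (-10 - 14)/14) = 19*(221 + (1/14)*(-24)) = 19*(221 - 12/7) = 19*(1535/7) = 29165/7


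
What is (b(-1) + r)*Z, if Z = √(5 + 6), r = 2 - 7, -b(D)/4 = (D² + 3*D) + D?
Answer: 7*√11 ≈ 23.216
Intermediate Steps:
b(D) = -16*D - 4*D² (b(D) = -4*((D² + 3*D) + D) = -4*(D² + 4*D) = -16*D - 4*D²)
r = -5
Z = √11 ≈ 3.3166
(b(-1) + r)*Z = (-4*(-1)*(4 - 1) - 5)*√11 = (-4*(-1)*3 - 5)*√11 = (12 - 5)*√11 = 7*√11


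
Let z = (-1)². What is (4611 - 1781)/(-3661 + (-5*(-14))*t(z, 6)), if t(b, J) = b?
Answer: -2830/3591 ≈ -0.78808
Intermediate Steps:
z = 1
(4611 - 1781)/(-3661 + (-5*(-14))*t(z, 6)) = (4611 - 1781)/(-3661 - 5*(-14)*1) = 2830/(-3661 + 70*1) = 2830/(-3661 + 70) = 2830/(-3591) = 2830*(-1/3591) = -2830/3591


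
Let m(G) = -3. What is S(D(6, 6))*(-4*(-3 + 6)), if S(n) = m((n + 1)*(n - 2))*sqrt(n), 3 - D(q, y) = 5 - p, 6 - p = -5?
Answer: 108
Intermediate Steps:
p = 11 (p = 6 - 1*(-5) = 6 + 5 = 11)
D(q, y) = 9 (D(q, y) = 3 - (5 - 1*11) = 3 - (5 - 11) = 3 - 1*(-6) = 3 + 6 = 9)
S(n) = -3*sqrt(n)
S(D(6, 6))*(-4*(-3 + 6)) = (-3*sqrt(9))*(-4*(-3 + 6)) = (-3*3)*(-4*3) = -9*(-12) = 108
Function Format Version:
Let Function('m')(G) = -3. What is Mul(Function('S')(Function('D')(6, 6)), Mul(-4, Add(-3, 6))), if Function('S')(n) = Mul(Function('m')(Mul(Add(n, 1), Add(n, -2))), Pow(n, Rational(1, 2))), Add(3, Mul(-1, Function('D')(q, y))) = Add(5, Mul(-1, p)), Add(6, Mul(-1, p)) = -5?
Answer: 108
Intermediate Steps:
p = 11 (p = Add(6, Mul(-1, -5)) = Add(6, 5) = 11)
Function('D')(q, y) = 9 (Function('D')(q, y) = Add(3, Mul(-1, Add(5, Mul(-1, 11)))) = Add(3, Mul(-1, Add(5, -11))) = Add(3, Mul(-1, -6)) = Add(3, 6) = 9)
Function('S')(n) = Mul(-3, Pow(n, Rational(1, 2)))
Mul(Function('S')(Function('D')(6, 6)), Mul(-4, Add(-3, 6))) = Mul(Mul(-3, Pow(9, Rational(1, 2))), Mul(-4, Add(-3, 6))) = Mul(Mul(-3, 3), Mul(-4, 3)) = Mul(-9, -12) = 108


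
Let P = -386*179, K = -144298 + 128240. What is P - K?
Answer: -53036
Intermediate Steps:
K = -16058
P = -69094
P - K = -69094 - 1*(-16058) = -69094 + 16058 = -53036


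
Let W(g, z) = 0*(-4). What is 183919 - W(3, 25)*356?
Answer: 183919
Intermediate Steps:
W(g, z) = 0
183919 - W(3, 25)*356 = 183919 - 0*356 = 183919 - 1*0 = 183919 + 0 = 183919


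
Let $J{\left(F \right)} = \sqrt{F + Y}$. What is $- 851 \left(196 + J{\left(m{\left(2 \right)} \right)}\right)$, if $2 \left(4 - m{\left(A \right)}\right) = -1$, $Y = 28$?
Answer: $-166796 - \frac{851 \sqrt{130}}{2} \approx -1.7165 \cdot 10^{5}$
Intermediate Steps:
$m{\left(A \right)} = \frac{9}{2}$ ($m{\left(A \right)} = 4 - - \frac{1}{2} = 4 + \frac{1}{2} = \frac{9}{2}$)
$J{\left(F \right)} = \sqrt{28 + F}$ ($J{\left(F \right)} = \sqrt{F + 28} = \sqrt{28 + F}$)
$- 851 \left(196 + J{\left(m{\left(2 \right)} \right)}\right) = - 851 \left(196 + \sqrt{28 + \frac{9}{2}}\right) = - 851 \left(196 + \sqrt{\frac{65}{2}}\right) = - 851 \left(196 + \frac{\sqrt{130}}{2}\right) = -166796 - \frac{851 \sqrt{130}}{2}$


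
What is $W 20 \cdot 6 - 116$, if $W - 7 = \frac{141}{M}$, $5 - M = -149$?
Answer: $\frac{64208}{77} \approx 833.87$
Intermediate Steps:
$M = 154$ ($M = 5 - -149 = 5 + 149 = 154$)
$W = \frac{1219}{154}$ ($W = 7 + \frac{141}{154} = \frac{1219}{154} \approx 7.9156$)
$W 20 \cdot 6 - 116 = \frac{1219 \cdot 20 \cdot 6}{154} - 116 = \frac{1219}{154} \cdot 120 - 116 = \frac{73140}{77} - 116 = \frac{64208}{77}$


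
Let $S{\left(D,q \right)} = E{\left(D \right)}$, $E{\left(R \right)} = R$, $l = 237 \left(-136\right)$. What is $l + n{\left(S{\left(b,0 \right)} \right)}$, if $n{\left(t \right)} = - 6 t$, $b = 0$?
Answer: $-32232$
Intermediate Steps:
$l = -32232$
$S{\left(D,q \right)} = D$
$l + n{\left(S{\left(b,0 \right)} \right)} = -32232 - 0 = -32232 + 0 = -32232$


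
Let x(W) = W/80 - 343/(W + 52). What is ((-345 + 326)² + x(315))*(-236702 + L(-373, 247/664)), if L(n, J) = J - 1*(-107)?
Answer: -335786973125025/3899008 ≈ -8.6121e+7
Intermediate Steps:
x(W) = -343/(52 + W) + W/80 (x(W) = W*(1/80) - 343/(52 + W) = W/80 - 343/(52 + W) = -343/(52 + W) + W/80)
L(n, J) = 107 + J (L(n, J) = J + 107 = 107 + J)
((-345 + 326)² + x(315))*(-236702 + L(-373, 247/664)) = ((-345 + 326)² + (-27440 + 315² + 52*315)/(80*(52 + 315)))*(-236702 + (107 + 247/664)) = ((-19)² + (1/80)*(-27440 + 99225 + 16380)/367)*(-236702 + (107 + 247*(1/664))) = (361 + (1/80)*(1/367)*88165)*(-236702 + (107 + 247/664)) = (361 + 17633/5872)*(-236702 + 71295/664) = (2137425/5872)*(-157098833/664) = -335786973125025/3899008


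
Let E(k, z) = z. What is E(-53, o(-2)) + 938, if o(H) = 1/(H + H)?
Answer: 3751/4 ≈ 937.75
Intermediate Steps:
o(H) = 1/(2*H)
E(-53, o(-2)) + 938 = (½)/(-2) + 938 = (½)*(-½) + 938 = -¼ + 938 = 3751/4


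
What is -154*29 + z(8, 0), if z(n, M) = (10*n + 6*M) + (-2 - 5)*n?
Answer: -4442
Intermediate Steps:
z(n, M) = 3*n + 6*M (z(n, M) = (6*M + 10*n) - 7*n = 3*n + 6*M)
-154*29 + z(8, 0) = -154*29 + (3*8 + 6*0) = -4466 + (24 + 0) = -4466 + 24 = -4442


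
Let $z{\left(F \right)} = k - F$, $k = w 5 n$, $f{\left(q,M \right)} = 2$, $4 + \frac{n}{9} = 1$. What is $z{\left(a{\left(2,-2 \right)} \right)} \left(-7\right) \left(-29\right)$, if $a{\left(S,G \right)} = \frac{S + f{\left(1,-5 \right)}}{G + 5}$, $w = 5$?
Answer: $- \frac{411887}{3} \approx -1.373 \cdot 10^{5}$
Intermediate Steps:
$n = -27$ ($n = -36 + 9 \cdot 1 = -36 + 9 = -27$)
$k = -675$ ($k = 5 \cdot 5 \left(-27\right) = 25 \left(-27\right) = -675$)
$a{\left(S,G \right)} = \frac{2 + S}{5 + G}$ ($a{\left(S,G \right)} = \frac{S + 2}{G + 5} = \frac{2 + S}{5 + G}$)
$z{\left(F \right)} = -675 - F$
$z{\left(a{\left(2,-2 \right)} \right)} \left(-7\right) \left(-29\right) = \left(-675 - \frac{2 + 2}{5 - 2}\right) \left(-7\right) \left(-29\right) = \left(-675 - \frac{1}{3} \cdot 4\right) \left(-7\right) \left(-29\right) = \left(-675 - \frac{4}{3}\right) \left(-7\right) \left(-29\right) = \left(- \frac{2029}{3}\right) \left(-7\right) \left(-29\right) = \frac{14203}{3} \left(-29\right) = - \frac{411887}{3}$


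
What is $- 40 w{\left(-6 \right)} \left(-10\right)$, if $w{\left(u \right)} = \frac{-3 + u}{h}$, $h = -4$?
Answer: $900$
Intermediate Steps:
$w{\left(u \right)} = \frac{3}{4} - \frac{u}{4}$ ($w{\left(u \right)} = \frac{-3 + u}{-4} = \left(-3 + u\right) \left(- \frac{1}{4}\right) = \frac{3}{4} - \frac{u}{4}$)
$- 40 w{\left(-6 \right)} \left(-10\right) = - 40 \left(\frac{3}{4} - - \frac{3}{2}\right) \left(-10\right) = - 40 \left(\frac{3}{4} + \frac{3}{2}\right) \left(-10\right) = \left(-40\right) \frac{9}{4} \left(-10\right) = \left(-90\right) \left(-10\right) = 900$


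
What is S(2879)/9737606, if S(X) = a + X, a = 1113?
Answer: 1996/4868803 ≈ 0.00040996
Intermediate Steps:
S(X) = 1113 + X
S(2879)/9737606 = (1113 + 2879)/9737606 = 3992*(1/9737606) = 1996/4868803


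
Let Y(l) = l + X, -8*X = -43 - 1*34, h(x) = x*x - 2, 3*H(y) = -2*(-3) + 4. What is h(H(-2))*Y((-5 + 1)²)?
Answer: 8405/36 ≈ 233.47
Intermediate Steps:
H(y) = 10/3 (H(y) = (-2*(-3) + 4)/3 = (6 + 4)/3 = (⅓)*10 = 10/3)
h(x) = -2 + x² (h(x) = x² - 2 = -2 + x²)
X = 77/8 (X = -(-43 - 1*34)/8 = -(-43 - 34)/8 = -⅛*(-77) = 77/8 ≈ 9.6250)
Y(l) = 77/8 + l (Y(l) = l + 77/8 = 77/8 + l)
h(H(-2))*Y((-5 + 1)²) = (-2 + (10/3)²)*(77/8 + (-5 + 1)²) = (-2 + 100/9)*(77/8 + (-4)²) = 82*(77/8 + 16)/9 = (82/9)*(205/8) = 8405/36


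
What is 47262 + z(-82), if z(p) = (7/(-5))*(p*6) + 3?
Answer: 239769/5 ≈ 47954.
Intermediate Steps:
z(p) = 3 - 42*p/5 (z(p) = (7*(-⅕))*(6*p) + 3 = -42*p/5 + 3 = 3 - 42*p/5)
47262 + z(-82) = 47262 + (3 - 42/5*(-82)) = 47262 + (3 + 3444/5) = 47262 + 3459/5 = 239769/5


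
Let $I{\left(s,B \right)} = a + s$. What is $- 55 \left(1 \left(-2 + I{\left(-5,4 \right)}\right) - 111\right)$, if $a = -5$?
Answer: $6765$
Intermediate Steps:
$I{\left(s,B \right)} = -5 + s$
$- 55 \left(1 \left(-2 + I{\left(-5,4 \right)}\right) - 111\right) = - 55 \left(1 \left(-2 - 10\right) - 111\right) = - 55 \left(1 \left(-12\right) - 111\right) = - 55 \left(-12 - 111\right) = \left(-55\right) \left(-123\right) = 6765$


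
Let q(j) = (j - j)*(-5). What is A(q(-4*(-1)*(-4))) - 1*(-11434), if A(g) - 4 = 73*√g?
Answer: 11438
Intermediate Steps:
q(j) = 0 (q(j) = 0*(-5) = 0)
A(g) = 4 + 73*√g
A(q(-4*(-1)*(-4))) - 1*(-11434) = (4 + 73*√0) - 1*(-11434) = (4 + 73*0) + 11434 = (4 + 0) + 11434 = 4 + 11434 = 11438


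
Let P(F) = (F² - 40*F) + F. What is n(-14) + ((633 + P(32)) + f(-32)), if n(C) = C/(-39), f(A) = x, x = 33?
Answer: 17252/39 ≈ 442.36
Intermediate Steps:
f(A) = 33
P(F) = F² - 39*F
n(C) = -C/39 (n(C) = C*(-1/39) = -C/39)
n(-14) + ((633 + P(32)) + f(-32)) = -1/39*(-14) + ((633 + 32*(-39 + 32)) + 33) = 14/39 + ((633 + 32*(-7)) + 33) = 14/39 + ((633 - 224) + 33) = 14/39 + (409 + 33) = 14/39 + 442 = 17252/39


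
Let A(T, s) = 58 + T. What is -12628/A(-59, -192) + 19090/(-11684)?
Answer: 3207097/254 ≈ 12626.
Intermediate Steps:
-12628/A(-59, -192) + 19090/(-11684) = -12628/(58 - 59) + 19090/(-11684) = -12628/(-1) + 19090*(-1/11684) = -12628*(-1) - 415/254 = 12628 - 415/254 = 3207097/254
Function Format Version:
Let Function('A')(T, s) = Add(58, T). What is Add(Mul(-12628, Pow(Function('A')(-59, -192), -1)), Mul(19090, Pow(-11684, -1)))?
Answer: Rational(3207097, 254) ≈ 12626.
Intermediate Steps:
Add(Mul(-12628, Pow(Function('A')(-59, -192), -1)), Mul(19090, Pow(-11684, -1))) = Add(Mul(-12628, Pow(Add(58, -59), -1)), Mul(19090, Pow(-11684, -1))) = Add(Mul(-12628, Pow(-1, -1)), Mul(19090, Rational(-1, 11684))) = Add(Mul(-12628, -1), Rational(-415, 254)) = Add(12628, Rational(-415, 254)) = Rational(3207097, 254)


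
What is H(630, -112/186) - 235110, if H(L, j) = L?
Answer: -234480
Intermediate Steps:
H(630, -112/186) - 235110 = 630 - 235110 = -234480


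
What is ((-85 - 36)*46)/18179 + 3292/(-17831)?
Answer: -159092614/324149749 ≈ -0.49080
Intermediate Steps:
((-85 - 36)*46)/18179 + 3292/(-17831) = -121*46*(1/18179) + 3292*(-1/17831) = -5566*1/18179 - 3292/17831 = -5566/18179 - 3292/17831 = -159092614/324149749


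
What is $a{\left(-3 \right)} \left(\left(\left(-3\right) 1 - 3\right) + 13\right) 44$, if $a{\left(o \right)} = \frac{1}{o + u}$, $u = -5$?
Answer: $- \frac{77}{2} \approx -38.5$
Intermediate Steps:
$a{\left(o \right)} = \frac{1}{-5 + o}$ ($a{\left(o \right)} = \frac{1}{o - 5} = \frac{1}{-5 + o}$)
$a{\left(-3 \right)} \left(\left(\left(-3\right) 1 - 3\right) + 13\right) 44 = \frac{\left(\left(-3\right) 1 - 3\right) + 13}{-5 - 3} \cdot 44 = \frac{\left(-3 - 3\right) + 13}{-8} \cdot 44 = - \frac{-6 + 13}{8} \cdot 44 = \left(- \frac{1}{8}\right) 7 \cdot 44 = \left(- \frac{7}{8}\right) 44 = - \frac{77}{2}$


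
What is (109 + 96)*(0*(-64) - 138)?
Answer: -28290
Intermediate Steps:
(109 + 96)*(0*(-64) - 138) = 205*(0 - 138) = 205*(-138) = -28290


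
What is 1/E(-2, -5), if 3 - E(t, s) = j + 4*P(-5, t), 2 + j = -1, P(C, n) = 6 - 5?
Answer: ½ ≈ 0.50000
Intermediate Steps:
P(C, n) = 1
j = -3 (j = -2 - 1 = -3)
E(t, s) = 2 (E(t, s) = 3 - (-3 + 4*1) = 3 - (-3 + 4) = 3 - 1*1 = 3 - 1 = 2)
1/E(-2, -5) = 1/2 = ½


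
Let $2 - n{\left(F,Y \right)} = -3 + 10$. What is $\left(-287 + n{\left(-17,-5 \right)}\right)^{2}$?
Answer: $85264$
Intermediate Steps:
$n{\left(F,Y \right)} = -5$ ($n{\left(F,Y \right)} = 2 - \left(-3 + 10\right) = 2 - 7 = -5$)
$\left(-287 + n{\left(-17,-5 \right)}\right)^{2} = \left(-287 - 5\right)^{2} = \left(-292\right)^{2} = 85264$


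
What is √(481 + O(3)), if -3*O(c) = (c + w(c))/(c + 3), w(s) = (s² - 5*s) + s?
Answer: √481 ≈ 21.932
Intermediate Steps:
w(s) = s² - 4*s
O(c) = -(c + c*(-4 + c))/(3*(3 + c)) (O(c) = -(c + c*(-4 + c))/(3*(c + 3)) = -(c + c*(-4 + c))/(3*(3 + c)))
√(481 + O(3)) = √(481 + (⅓)*3*(3 - 1*3)/(3 + 3)) = √(481 + (⅓)*3*(3 - 3)/6) = √(481 + (⅓)*3*(⅙)*0) = √(481 + 0) = √481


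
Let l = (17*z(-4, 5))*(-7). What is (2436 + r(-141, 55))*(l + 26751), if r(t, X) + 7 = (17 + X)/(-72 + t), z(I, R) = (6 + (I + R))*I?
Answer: 5187362105/71 ≈ 7.3061e+7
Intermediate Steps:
z(I, R) = I*(6 + I + R) (z(I, R) = (6 + I + R)*I = I*(6 + I + R))
r(t, X) = -7 + (17 + X)/(-72 + t)
l = 3332 (l = (17*(-4*(6 - 4 + 5)))*(-7) = (17*(-4*7))*(-7) = (17*(-28))*(-7) = -476*(-7) = 3332)
(2436 + r(-141, 55))*(l + 26751) = (2436 + (521 + 55 - 7*(-141))/(-72 - 141))*(3332 + 26751) = (2436 + (521 + 55 + 987)/(-213))*30083 = (2436 - 1/213*1563)*30083 = (2436 - 521/71)*30083 = (172435/71)*30083 = 5187362105/71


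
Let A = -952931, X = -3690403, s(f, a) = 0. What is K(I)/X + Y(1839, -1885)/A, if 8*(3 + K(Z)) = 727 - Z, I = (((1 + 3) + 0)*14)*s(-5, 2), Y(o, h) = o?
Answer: -54963119429/28133595369544 ≈ -0.0019536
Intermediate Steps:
I = 0 (I = (((1 + 3) + 0)*14)*0 = ((4 + 0)*14)*0 = (4*14)*0 = 56*0 = 0)
K(Z) = 703/8 - Z/8 (K(Z) = -3 + (727 - Z)/8 = -3 + (727/8 - Z/8) = 703/8 - Z/8)
K(I)/X + Y(1839, -1885)/A = (703/8 - ⅛*0)/(-3690403) + 1839/(-952931) = (703/8 + 0)*(-1/3690403) + 1839*(-1/952931) = (703/8)*(-1/3690403) - 1839/952931 = -703/29523224 - 1839/952931 = -54963119429/28133595369544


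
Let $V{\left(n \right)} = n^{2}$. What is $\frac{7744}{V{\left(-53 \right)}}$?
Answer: $\frac{7744}{2809} \approx 2.7569$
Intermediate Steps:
$\frac{7744}{V{\left(-53 \right)}} = \frac{7744}{\left(-53\right)^{2}} = \frac{7744}{2809}$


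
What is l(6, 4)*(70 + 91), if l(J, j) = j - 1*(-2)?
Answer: 966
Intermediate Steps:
l(J, j) = 2 + j (l(J, j) = j + 2 = 2 + j)
l(6, 4)*(70 + 91) = (2 + 4)*(70 + 91) = 6*161 = 966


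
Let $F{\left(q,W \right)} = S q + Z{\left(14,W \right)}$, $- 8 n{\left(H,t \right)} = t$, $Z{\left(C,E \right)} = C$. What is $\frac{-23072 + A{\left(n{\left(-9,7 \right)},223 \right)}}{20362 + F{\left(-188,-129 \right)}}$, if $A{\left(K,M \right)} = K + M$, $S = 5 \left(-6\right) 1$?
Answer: $- \frac{60933}{69376} \approx -0.8783$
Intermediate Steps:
$S = -30$ ($S = \left(-30\right) 1 = -30$)
$n{\left(H,t \right)} = - \frac{t}{8}$
$F{\left(q,W \right)} = 14 - 30 q$ ($F{\left(q,W \right)} = - 30 q + 14 = 14 - 30 q$)
$\frac{-23072 + A{\left(n{\left(-9,7 \right)},223 \right)}}{20362 + F{\left(-188,-129 \right)}} = \frac{-23072 + \left(\left(- \frac{1}{8}\right) 7 + 223\right)}{20362 + \left(14 - -5640\right)} = \frac{-23072 + \left(- \frac{7}{8} + 223\right)}{20362 + \left(14 + 5640\right)} = \frac{-23072 + \frac{1777}{8}}{20362 + 5654} = - \frac{182799}{8 \cdot 26016} = \left(- \frac{182799}{8}\right) \frac{1}{26016} = - \frac{60933}{69376}$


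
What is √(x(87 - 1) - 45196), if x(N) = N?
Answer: I*√45110 ≈ 212.39*I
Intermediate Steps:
√(x(87 - 1) - 45196) = √((87 - 1) - 45196) = √(86 - 45196) = √(-45110) = I*√45110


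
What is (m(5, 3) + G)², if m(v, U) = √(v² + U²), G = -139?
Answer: (139 - √34)² ≈ 17734.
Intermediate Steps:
m(v, U) = √(U² + v²)
(m(5, 3) + G)² = (√(3² + 5²) - 139)² = (√(9 + 25) - 139)² = (√34 - 139)² = (-139 + √34)²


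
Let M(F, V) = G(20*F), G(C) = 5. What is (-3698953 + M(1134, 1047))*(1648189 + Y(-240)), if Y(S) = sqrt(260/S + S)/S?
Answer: -6096565405172 + 924737*I*sqrt(8679)/360 ≈ -6.0966e+12 + 2.393e+5*I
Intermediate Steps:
M(F, V) = 5
Y(S) = sqrt(S + 260/S)/S
(-3698953 + M(1134, 1047))*(1648189 + Y(-240)) = (-3698953 + 5)*(1648189 + sqrt(-240 + 260/(-240))/(-240)) = -3698948*(1648189 - sqrt(-240 + 260*(-1/240))/240) = -3698948*(1648189 - sqrt(-240 - 13/12)/240) = -3698948*(1648189 - I*sqrt(8679)/1440) = -6096565405172 + 924737*I*sqrt(8679)/360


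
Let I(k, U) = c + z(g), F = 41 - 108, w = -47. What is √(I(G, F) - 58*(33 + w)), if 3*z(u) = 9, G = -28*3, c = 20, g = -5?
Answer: √835 ≈ 28.896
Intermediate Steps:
G = -84
z(u) = 3 (z(u) = (⅓)*9 = 3)
F = -67
I(k, U) = 23 (I(k, U) = 20 + 3 = 23)
√(I(G, F) - 58*(33 + w)) = √(23 - 58*(33 - 47)) = √(23 - 58*(-14)) = √(23 + 812) = √835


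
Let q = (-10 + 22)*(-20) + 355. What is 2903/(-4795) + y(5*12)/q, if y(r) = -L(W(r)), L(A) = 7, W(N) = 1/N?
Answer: -73482/110285 ≈ -0.66629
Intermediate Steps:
y(r) = -7 (y(r) = -1*7 = -7)
q = 115 (q = 12*(-20) + 355 = -240 + 355 = 115)
2903/(-4795) + y(5*12)/q = 2903/(-4795) - 7/115 = 2903*(-1/4795) - 7*1/115 = -2903/4795 - 7/115 = -73482/110285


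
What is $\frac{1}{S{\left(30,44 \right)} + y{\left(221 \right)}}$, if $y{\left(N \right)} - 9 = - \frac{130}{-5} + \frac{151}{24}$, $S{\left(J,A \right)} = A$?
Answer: $\frac{24}{2047} \approx 0.011724$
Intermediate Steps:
$y{\left(N \right)} = \frac{991}{24}$ ($y{\left(N \right)} = 9 + \left(- \frac{130}{-5} + \frac{151}{24}\right) = 9 + \left(\left(-130\right) \left(- \frac{1}{5}\right) + 151 \cdot \frac{1}{24}\right) = 9 + \left(26 + \frac{151}{24}\right) = 9 + \frac{775}{24} = \frac{991}{24}$)
$\frac{1}{S{\left(30,44 \right)} + y{\left(221 \right)}} = \frac{1}{44 + \frac{991}{24}} = \frac{1}{\frac{2047}{24}} = \frac{24}{2047}$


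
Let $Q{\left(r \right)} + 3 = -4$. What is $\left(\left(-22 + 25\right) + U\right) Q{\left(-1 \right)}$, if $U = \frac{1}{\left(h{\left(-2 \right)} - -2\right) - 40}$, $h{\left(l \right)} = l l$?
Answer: $- \frac{707}{34} \approx -20.794$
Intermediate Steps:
$h{\left(l \right)} = l^{2}$
$U = - \frac{1}{34}$ ($U = \frac{1}{\left(\left(-2\right)^{2} - -2\right) - 40} = \frac{1}{\left(4 + 2\right) - 40} = \frac{1}{6 - 40} = \frac{1}{-34} = - \frac{1}{34} \approx -0.029412$)
$Q{\left(r \right)} = -7$ ($Q{\left(r \right)} = -3 - 4 = -7$)
$\left(\left(-22 + 25\right) + U\right) Q{\left(-1 \right)} = \left(\left(-22 + 25\right) - \frac{1}{34}\right) \left(-7\right) = \left(3 - \frac{1}{34}\right) \left(-7\right) = \frac{101}{34} \left(-7\right) = - \frac{707}{34}$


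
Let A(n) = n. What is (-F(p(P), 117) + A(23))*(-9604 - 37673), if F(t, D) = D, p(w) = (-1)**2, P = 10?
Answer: 4444038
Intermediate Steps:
p(w) = 1
(-F(p(P), 117) + A(23))*(-9604 - 37673) = (-1*117 + 23)*(-9604 - 37673) = (-117 + 23)*(-47277) = -94*(-47277) = 4444038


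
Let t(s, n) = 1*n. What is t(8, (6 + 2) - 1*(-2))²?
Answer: 100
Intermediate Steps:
t(s, n) = n
t(8, (6 + 2) - 1*(-2))² = ((6 + 2) - 1*(-2))² = (8 + 2)² = 10² = 100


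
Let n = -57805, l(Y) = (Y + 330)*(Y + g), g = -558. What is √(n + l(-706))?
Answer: √417459 ≈ 646.11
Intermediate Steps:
l(Y) = (-558 + Y)*(330 + Y) (l(Y) = (Y + 330)*(Y - 558) = (330 + Y)*(-558 + Y) = (-558 + Y)*(330 + Y))
√(n + l(-706)) = √(-57805 + (-184140 + (-706)² - 228*(-706))) = √(-57805 + (-184140 + 498436 + 160968)) = √(-57805 + 475264) = √417459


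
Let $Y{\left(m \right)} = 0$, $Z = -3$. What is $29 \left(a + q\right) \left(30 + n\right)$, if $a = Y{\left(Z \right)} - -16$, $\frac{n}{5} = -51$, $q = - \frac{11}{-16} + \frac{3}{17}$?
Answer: $- \frac{29930175}{272} \approx -1.1004 \cdot 10^{5}$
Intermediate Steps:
$q = \frac{235}{272}$ ($q = \left(-11\right) \left(- \frac{1}{16}\right) + 3 \cdot \frac{1}{17} = \frac{11}{16} + \frac{3}{17} = \frac{235}{272} \approx 0.86397$)
$n = -255$ ($n = 5 \left(-51\right) = -255$)
$a = 16$ ($a = 0 - -16 = 0 + 16 = 16$)
$29 \left(a + q\right) \left(30 + n\right) = 29 \left(16 + \frac{235}{272}\right) \left(30 - 255\right) = 29 \cdot \frac{4587}{272} \left(-225\right) = \frac{133023}{272} \left(-225\right) = - \frac{29930175}{272}$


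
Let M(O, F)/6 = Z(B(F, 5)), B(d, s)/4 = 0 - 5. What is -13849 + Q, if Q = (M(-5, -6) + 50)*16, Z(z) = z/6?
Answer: -13369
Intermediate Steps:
B(d, s) = -20 (B(d, s) = 4*(0 - 5) = 4*(-5) = -20)
Z(z) = z/6 (Z(z) = z*(⅙) = z/6)
M(O, F) = -20 (M(O, F) = 6*((⅙)*(-20)) = 6*(-10/3) = -20)
Q = 480 (Q = (-20 + 50)*16 = 30*16 = 480)
-13849 + Q = -13849 + 480 = -13369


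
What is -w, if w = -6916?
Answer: 6916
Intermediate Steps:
-w = -1*(-6916) = 6916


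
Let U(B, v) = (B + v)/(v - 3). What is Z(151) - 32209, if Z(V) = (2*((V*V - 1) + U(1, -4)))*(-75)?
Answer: -24165913/7 ≈ -3.4523e+6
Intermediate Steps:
U(B, v) = (B + v)/(-3 + v)
Z(V) = 600/7 - 150*V² (Z(V) = (2*((V*V - 1) + (1 - 4)/(-3 - 4)))*(-75) = (2*((V² - 1) - 3/(-7)))*(-75) = (2*((-1 + V²) - ⅐*(-3)))*(-75) = (2*((-1 + V²) + 3/7))*(-75) = (2*(-4/7 + V²))*(-75) = (-8/7 + 2*V²)*(-75) = 600/7 - 150*V²)
Z(151) - 32209 = (600/7 - 150*151²) - 32209 = (600/7 - 150*22801) - 32209 = (600/7 - 3420150) - 32209 = -23940450/7 - 32209 = -24165913/7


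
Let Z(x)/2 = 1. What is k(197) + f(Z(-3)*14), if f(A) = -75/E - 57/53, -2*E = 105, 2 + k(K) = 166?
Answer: 60975/371 ≈ 164.35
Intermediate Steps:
Z(x) = 2 (Z(x) = 2*1 = 2)
k(K) = 164 (k(K) = -2 + 166 = 164)
E = -105/2 (E = -1/2*105 = -105/2 ≈ -52.500)
f(A) = 131/371 (f(A) = -75/(-105/2) - 57/53 = -75*(-2/105) - 57*1/53 = 10/7 - 57/53 = 131/371)
k(197) + f(Z(-3)*14) = 164 + 131/371 = 60975/371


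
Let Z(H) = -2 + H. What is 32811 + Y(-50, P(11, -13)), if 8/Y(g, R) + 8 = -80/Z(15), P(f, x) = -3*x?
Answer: 754640/23 ≈ 32810.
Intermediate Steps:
Y(g, R) = -13/23 (Y(g, R) = 8/(-8 - 80/(-2 + 15)) = 8/(-8 - 80/13) = 8/(-184/13) = 8*(-13/184) = -13/23)
32811 + Y(-50, P(11, -13)) = 32811 - 13/23 = 754640/23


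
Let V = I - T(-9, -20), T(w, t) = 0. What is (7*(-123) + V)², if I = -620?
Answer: 2193361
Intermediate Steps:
V = -620 (V = -620 - 1*0 = -620 + 0 = -620)
(7*(-123) + V)² = (7*(-123) - 620)² = (-861 - 620)² = (-1481)² = 2193361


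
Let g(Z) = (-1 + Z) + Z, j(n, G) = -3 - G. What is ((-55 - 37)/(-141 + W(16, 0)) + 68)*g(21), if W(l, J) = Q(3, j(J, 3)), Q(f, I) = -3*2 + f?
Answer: 101311/36 ≈ 2814.2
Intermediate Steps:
g(Z) = -1 + 2*Z
Q(f, I) = -6 + f
W(l, J) = -3 (W(l, J) = -6 + 3 = -3)
((-55 - 37)/(-141 + W(16, 0)) + 68)*g(21) = ((-55 - 37)/(-141 - 3) + 68)*(-1 + 2*21) = (-92/(-144) + 68)*(-1 + 42) = (-92*(-1/144) + 68)*41 = (23/36 + 68)*41 = (2471/36)*41 = 101311/36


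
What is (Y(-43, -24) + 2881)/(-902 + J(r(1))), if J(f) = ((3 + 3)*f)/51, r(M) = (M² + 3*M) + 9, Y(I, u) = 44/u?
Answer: -293675/91848 ≈ -3.1974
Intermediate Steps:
r(M) = 9 + M² + 3*M
J(f) = 2*f/17 (J(f) = (6*f)*(1/51) = 2*f/17)
(Y(-43, -24) + 2881)/(-902 + J(r(1))) = (44/(-24) + 2881)/(-902 + 2*(9 + 1² + 3*1)/17) = (44*(-1/24) + 2881)/(-902 + 2*(9 + 1 + 3)/17) = (-11/6 + 2881)/(-902 + (2/17)*13) = 17275/(6*(-902 + 26/17)) = 17275/(6*(-15308/17)) = (17275/6)*(-17/15308) = -293675/91848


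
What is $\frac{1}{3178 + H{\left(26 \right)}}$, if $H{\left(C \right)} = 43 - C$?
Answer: $\frac{1}{3195} \approx 0.00031299$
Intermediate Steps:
$\frac{1}{3178 + H{\left(26 \right)}} = \frac{1}{3178 + \left(43 - 26\right)} = \frac{1}{3178 + 17} = \frac{1}{3195}$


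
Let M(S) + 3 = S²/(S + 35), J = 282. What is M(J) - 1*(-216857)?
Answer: 68822242/317 ≈ 2.1710e+5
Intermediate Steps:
M(S) = -3 + S²/(35 + S) (M(S) = -3 + S²/(S + 35) = -3 + S²/(35 + S))
M(J) - 1*(-216857) = (-105 + 282² - 3*282)/(35 + 282) - 1*(-216857) = (-105 + 79524 - 846)/317 + 216857 = (1/317)*78573 + 216857 = 78573/317 + 216857 = 68822242/317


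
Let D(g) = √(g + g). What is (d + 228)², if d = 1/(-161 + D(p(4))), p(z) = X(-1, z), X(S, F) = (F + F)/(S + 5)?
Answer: 1314135001/25281 ≈ 51981.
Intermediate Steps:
X(S, F) = 2*F/(5 + S) (X(S, F) = (2*F)/(5 + S) = 2*F/(5 + S))
p(z) = z/2 (p(z) = 2*z/(5 - 1) = 2*z/4 = 2*z*(¼) = z/2)
D(g) = √2*√g (D(g) = √(2*g) = √2*√g)
d = -1/159 (d = 1/(-161 + √2*√((½)*4)) = 1/(-161 + √2*√2) = 1/(-161 + 2) = 1/(-159) = -1/159 ≈ -0.0062893)
(d + 228)² = (-1/159 + 228)² = (36251/159)² = 1314135001/25281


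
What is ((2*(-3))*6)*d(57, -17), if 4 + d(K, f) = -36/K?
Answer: 3168/19 ≈ 166.74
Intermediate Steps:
d(K, f) = -4 - 36/K
((2*(-3))*6)*d(57, -17) = ((2*(-3))*6)*(-4 - 36/57) = (-6*6)*(-4 - 36*1/57) = -36*(-4 - 12/19) = -36*(-88/19) = 3168/19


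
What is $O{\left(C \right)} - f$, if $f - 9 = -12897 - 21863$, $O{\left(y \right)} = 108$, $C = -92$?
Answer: $34859$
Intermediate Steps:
$f = -34751$ ($f = 9 - 34760 = -34751$)
$O{\left(C \right)} - f = 108 - -34751 = 108 + 34751 = 34859$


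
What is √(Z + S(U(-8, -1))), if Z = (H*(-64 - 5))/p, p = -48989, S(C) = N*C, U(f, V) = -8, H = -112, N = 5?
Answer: 2*I*√24093867958/48989 ≈ 6.337*I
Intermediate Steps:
S(C) = 5*C
Z = -7728/48989 (Z = -112*(-64 - 5)/(-48989) = -112*(-69)*(-1/48989) = 7728*(-1/48989) = -7728/48989 ≈ -0.15775)
√(Z + S(U(-8, -1))) = √(-7728/48989 + 5*(-8)) = √(-7728/48989 - 40) = √(-1967288/48989) = 2*I*√24093867958/48989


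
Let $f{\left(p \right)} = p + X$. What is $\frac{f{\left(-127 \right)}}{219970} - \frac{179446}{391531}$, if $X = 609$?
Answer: $- \frac{19642009339}{43062537035} \approx -0.45613$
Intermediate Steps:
$f{\left(p \right)} = 609 + p$ ($f{\left(p \right)} = p + 609 = 609 + p$)
$\frac{f{\left(-127 \right)}}{219970} - \frac{179446}{391531} = \frac{609 - 127}{219970} - \frac{179446}{391531} = 482 \cdot \frac{1}{219970} - \frac{179446}{391531} = \frac{241}{109985} - \frac{179446}{391531} = - \frac{19642009339}{43062537035}$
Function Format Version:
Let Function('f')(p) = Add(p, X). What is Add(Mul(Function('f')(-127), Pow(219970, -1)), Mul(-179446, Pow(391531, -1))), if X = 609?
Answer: Rational(-19642009339, 43062537035) ≈ -0.45613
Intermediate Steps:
Function('f')(p) = Add(609, p) (Function('f')(p) = Add(p, 609) = Add(609, p))
Add(Mul(Function('f')(-127), Pow(219970, -1)), Mul(-179446, Pow(391531, -1))) = Add(Mul(Add(609, -127), Pow(219970, -1)), Mul(-179446, Pow(391531, -1))) = Add(Mul(482, Rational(1, 219970)), Mul(-179446, Rational(1, 391531))) = Add(Rational(241, 109985), Rational(-179446, 391531)) = Rational(-19642009339, 43062537035)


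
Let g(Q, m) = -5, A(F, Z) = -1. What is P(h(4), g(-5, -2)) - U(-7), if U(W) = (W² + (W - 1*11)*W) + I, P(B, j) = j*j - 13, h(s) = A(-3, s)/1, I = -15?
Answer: -148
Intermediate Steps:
h(s) = -1 (h(s) = -1/1 = -1*1 = -1)
P(B, j) = -13 + j² (P(B, j) = j² - 13 = -13 + j²)
U(W) = -15 + W² + W*(-11 + W) (U(W) = (W² + (W - 1*11)*W) - 15 = (W² + (W - 11)*W) - 15 = (W² + (-11 + W)*W) - 15 = (W² + W*(-11 + W)) - 15 = -15 + W² + W*(-11 + W))
P(h(4), g(-5, -2)) - U(-7) = (-13 + (-5)²) - (-15 - 11*(-7) + 2*(-7)²) = (-13 + 25) - (-15 + 77 + 2*49) = 12 - (-15 + 77 + 98) = 12 - 1*160 = 12 - 160 = -148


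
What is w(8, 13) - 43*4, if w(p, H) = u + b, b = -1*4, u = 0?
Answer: -176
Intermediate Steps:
b = -4
w(p, H) = -4 (w(p, H) = 0 - 4 = -4)
w(8, 13) - 43*4 = -4 - 43*4 = -4 - 172 = -176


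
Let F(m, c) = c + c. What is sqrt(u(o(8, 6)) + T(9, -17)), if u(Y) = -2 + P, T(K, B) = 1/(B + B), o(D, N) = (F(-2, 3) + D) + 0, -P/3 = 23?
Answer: I*sqrt(82110)/34 ≈ 8.4279*I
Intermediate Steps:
P = -69 (P = -3*23 = -69)
F(m, c) = 2*c
o(D, N) = 6 + D (o(D, N) = (2*3 + D) + 0 = (6 + D) + 0 = 6 + D)
T(K, B) = 1/(2*B)
u(Y) = -71 (u(Y) = -2 - 69 = -71)
sqrt(u(o(8, 6)) + T(9, -17)) = sqrt(-71 + (1/2)/(-17)) = sqrt(-71 + (1/2)*(-1/17)) = sqrt(-71 - 1/34) = sqrt(-2415/34) = I*sqrt(82110)/34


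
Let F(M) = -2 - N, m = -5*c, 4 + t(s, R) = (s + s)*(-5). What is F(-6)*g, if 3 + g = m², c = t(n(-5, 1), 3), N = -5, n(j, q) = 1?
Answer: 14691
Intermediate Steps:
t(s, R) = -4 - 10*s (t(s, R) = -4 + (s + s)*(-5) = -4 + (2*s)*(-5) = -4 - 10*s)
c = -14 (c = -4 - 10*1 = -4 - 10 = -14)
m = 70 (m = -5*(-14) = 70)
F(M) = 3 (F(M) = -2 - 1*(-5) = -2 + 5 = 3)
g = 4897 (g = -3 + 70² = -3 + 4900 = 4897)
F(-6)*g = 3*4897 = 14691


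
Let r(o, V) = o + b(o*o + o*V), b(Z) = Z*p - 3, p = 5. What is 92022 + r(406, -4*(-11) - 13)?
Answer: 979535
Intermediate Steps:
b(Z) = -3 + 5*Z (b(Z) = Z*5 - 3 = 5*Z - 3 = -3 + 5*Z)
r(o, V) = -3 + o + 5*o² + 5*V*o (r(o, V) = o + (-3 + 5*(o*o + o*V)) = o + (-3 + 5*(o² + V*o)) = o + (-3 + (5*o² + 5*V*o)) = o + (-3 + 5*o² + 5*V*o) = -3 + o + 5*o² + 5*V*o)
92022 + r(406, -4*(-11) - 13) = 92022 + (-3 + 406 + 5*406*((-4*(-11) - 13) + 406)) = 92022 + (-3 + 406 + 5*406*((44 - 13) + 406)) = 92022 + (-3 + 406 + 5*406*(31 + 406)) = 92022 + (-3 + 406 + 5*406*437) = 92022 + (-3 + 406 + 887110) = 92022 + 887513 = 979535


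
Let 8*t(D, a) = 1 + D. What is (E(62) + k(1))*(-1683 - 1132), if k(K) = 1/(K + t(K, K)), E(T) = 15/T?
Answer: -181849/62 ≈ -2933.0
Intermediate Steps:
t(D, a) = 1/8 + D/8 (t(D, a) = (1 + D)/8 = 1/8 + D/8)
k(K) = 1/(1/8 + 9*K/8) (k(K) = 1/(K + (1/8 + K/8)) = 1/(1/8 + 9*K/8))
(E(62) + k(1))*(-1683 - 1132) = (15/62 + 8/(1 + 9*1))*(-1683 - 1132) = (15*(1/62) + 8/(1 + 9))*(-2815) = (15/62 + 8/10)*(-2815) = (15/62 + 8*(1/10))*(-2815) = (15/62 + 4/5)*(-2815) = (323/310)*(-2815) = -181849/62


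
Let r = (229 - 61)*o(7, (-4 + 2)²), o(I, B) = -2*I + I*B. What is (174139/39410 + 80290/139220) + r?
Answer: 46185830896/19595215 ≈ 2357.0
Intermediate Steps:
o(I, B) = -2*I + B*I
r = 2352 (r = (229 - 61)*(7*(-2 + (-4 + 2)²)) = 168*(7*(-2 + (-2)²)) = 168*(7*(-2 + 4)) = 168*(7*2) = 168*14 = 2352)
(174139/39410 + 80290/139220) + r = (174139/39410 + 80290/139220) + 2352 = (174139*(1/39410) + 80290*(1/139220)) + 2352 = (24877/5630 + 8029/13922) + 2352 = 97885216/19595215 + 2352 = 46185830896/19595215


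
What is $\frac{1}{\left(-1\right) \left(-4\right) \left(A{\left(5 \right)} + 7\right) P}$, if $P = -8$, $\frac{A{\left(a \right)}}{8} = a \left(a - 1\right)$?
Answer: $- \frac{1}{5344} \approx -0.00018713$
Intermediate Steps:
$A{\left(a \right)} = 8 a \left(-1 + a\right)$ ($A{\left(a \right)} = 8 a \left(a - 1\right) = 8 a \left(-1 + a\right)$)
$\frac{1}{\left(-1\right) \left(-4\right) \left(A{\left(5 \right)} + 7\right) P} = \frac{1}{\left(-1\right) \left(-4\right) \left(8 \cdot 5 \left(-1 + 5\right) + 7\right) \left(-8\right)} = \frac{1}{4 \left(8 \cdot 5 \cdot 4 + 7\right) \left(-8\right)} = \frac{1}{4 \left(160 + 7\right) \left(-8\right)} = \frac{1}{4 \cdot 167 \left(-8\right)} = \frac{1}{668 \left(-8\right)} = \frac{1}{-5344} = - \frac{1}{5344}$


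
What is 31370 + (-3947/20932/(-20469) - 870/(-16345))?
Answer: 43937721157890775/1400626286052 ≈ 31370.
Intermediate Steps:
31370 + (-3947/20932/(-20469) - 870/(-16345)) = 31370 + (-3947*1/20932*(-1/20469) - 870*(-1/16345)) = 31370 + (-3947/20932*(-1/20469) + 174/3269) = 31370 + (3947/428457108 + 174/3269) = 31370 + 74564439535/1400626286052 = 43937721157890775/1400626286052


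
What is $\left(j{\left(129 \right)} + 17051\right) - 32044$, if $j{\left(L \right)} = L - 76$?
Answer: $-14940$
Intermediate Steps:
$j{\left(L \right)} = -76 + L$
$\left(j{\left(129 \right)} + 17051\right) - 32044 = \left(\left(-76 + 129\right) + 17051\right) - 32044 = \left(53 + 17051\right) - 32044 = 17104 - 32044 = -14940$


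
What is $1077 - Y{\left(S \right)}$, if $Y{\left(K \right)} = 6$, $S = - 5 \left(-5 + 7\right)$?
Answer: $1071$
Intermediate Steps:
$S = -10$ ($S = \left(-5\right) 2 = -10$)
$1077 - Y{\left(S \right)} = 1077 - 6 = 1071$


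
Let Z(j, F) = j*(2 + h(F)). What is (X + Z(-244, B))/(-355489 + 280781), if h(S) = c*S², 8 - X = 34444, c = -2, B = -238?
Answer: -6901837/18677 ≈ -369.54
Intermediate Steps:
X = -34436 (X = 8 - 1*34444 = 8 - 34444 = -34436)
h(S) = -2*S²
Z(j, F) = j*(2 - 2*F²)
(X + Z(-244, B))/(-355489 + 280781) = (-34436 + 2*(-244)*(1 - 1*(-238)²))/(-355489 + 280781) = (-34436 + 2*(-244)*(1 - 1*56644))/(-74708) = (-34436 + 2*(-244)*(1 - 56644))*(-1/74708) = (-34436 + 2*(-244)*(-56643))*(-1/74708) = (-34436 + 27641784)*(-1/74708) = 27607348*(-1/74708) = -6901837/18677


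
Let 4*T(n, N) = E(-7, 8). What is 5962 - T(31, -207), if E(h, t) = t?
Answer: 5960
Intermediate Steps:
T(n, N) = 2 (T(n, N) = (1/4)*8 = 2)
5962 - T(31, -207) = 5962 - 1*2 = 5962 - 2 = 5960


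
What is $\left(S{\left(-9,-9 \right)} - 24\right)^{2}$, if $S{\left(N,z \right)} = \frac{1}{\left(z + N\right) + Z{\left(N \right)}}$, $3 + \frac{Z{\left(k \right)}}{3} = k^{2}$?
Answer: $\frac{26863489}{46656} \approx 575.78$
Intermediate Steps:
$Z{\left(k \right)} = -9 + 3 k^{2}$
$S{\left(N,z \right)} = \frac{1}{-9 + N + z + 3 N^{2}}$ ($S{\left(N,z \right)} = \frac{1}{\left(z + N\right) + \left(-9 + 3 N^{2}\right)} = \frac{1}{\left(N + z\right) + \left(-9 + 3 N^{2}\right)} = \frac{1}{-9 + N + z + 3 N^{2}}$)
$\left(S{\left(-9,-9 \right)} - 24\right)^{2} = \left(\frac{1}{-9 - 9 - 9 + 3 \left(-9\right)^{2}} - 24\right)^{2} = \left(\frac{1}{-9 - 9 - 9 + 3 \cdot 81} - 24\right)^{2} = \left(\frac{1}{-9 - 9 - 9 + 243} - 24\right)^{2} = \left(\frac{1}{216} - 24\right)^{2} = \left(- \frac{5183}{216}\right)^{2} = \frac{26863489}{46656}$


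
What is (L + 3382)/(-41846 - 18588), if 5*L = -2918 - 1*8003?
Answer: -5989/302170 ≈ -0.019820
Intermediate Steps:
L = -10921/5 (L = (-2918 - 1*8003)/5 = (-2918 - 8003)/5 = (1/5)*(-10921) = -10921/5 ≈ -2184.2)
(L + 3382)/(-41846 - 18588) = (-10921/5 + 3382)/(-41846 - 18588) = (5989/5)/(-60434) = (5989/5)*(-1/60434) = -5989/302170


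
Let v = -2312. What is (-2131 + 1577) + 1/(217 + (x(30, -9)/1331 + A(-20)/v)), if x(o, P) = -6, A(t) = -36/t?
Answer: -1849656978314/3338758781 ≈ -554.00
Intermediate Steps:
(-2131 + 1577) + 1/(217 + (x(30, -9)/1331 + A(-20)/v)) = (-2131 + 1577) + 1/(217 + (-6/1331 - 36/(-20)/(-2312))) = -554 + 1/(217 + (-6*1/1331 - 36*(-1/20)*(-1/2312))) = -554 + 1/(217 + (-6/1331 + (9/5)*(-1/2312))) = -554 + 1/(217 + (-6/1331 - 9/11560)) = -554 + 1/(217 - 81339/15386360) = -554 + 1/(3338758781/15386360) = -554 + 15386360/3338758781 = -1849656978314/3338758781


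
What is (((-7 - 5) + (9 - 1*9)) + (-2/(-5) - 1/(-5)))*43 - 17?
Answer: -2536/5 ≈ -507.20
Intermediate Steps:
(((-7 - 5) + (9 - 1*9)) + (-2/(-5) - 1/(-5)))*43 - 17 = ((-12 + (9 - 9)) + (-2*(-1/5) - 1*(-1/5)))*43 - 17 = ((-12 + 0) + (2/5 + 1/5))*43 - 17 = (-12 + 3/5)*43 - 17 = -57/5*43 - 17 = -2451/5 - 17 = -2536/5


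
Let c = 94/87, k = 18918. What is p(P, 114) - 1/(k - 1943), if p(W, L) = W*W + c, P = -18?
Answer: 480086863/1476825 ≈ 325.08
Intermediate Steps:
c = 94/87 (c = 94*(1/87) = 94/87 ≈ 1.0805)
p(W, L) = 94/87 + W**2 (p(W, L) = W*W + 94/87 = W**2 + 94/87 = 94/87 + W**2)
p(P, 114) - 1/(k - 1943) = (94/87 + (-18)**2) - 1/(18918 - 1943) = (94/87 + 324) - 1/16975 = 28282/87 - 1*1/16975 = 28282/87 - 1/16975 = 480086863/1476825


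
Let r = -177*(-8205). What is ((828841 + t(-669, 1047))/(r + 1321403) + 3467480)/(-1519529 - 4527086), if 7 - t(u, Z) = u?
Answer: -9617708495757/16771423466120 ≈ -0.57346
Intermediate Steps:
t(u, Z) = 7 - u
r = 1452285
((828841 + t(-669, 1047))/(r + 1321403) + 3467480)/(-1519529 - 4527086) = ((828841 + (7 - 1*(-669)))/(1452285 + 1321403) + 3467480)/(-1519529 - 4527086) = ((828841 + (7 + 669))/2773688 + 3467480)/(-6046615) = ((828841 + 676)*(1/2773688) + 3467480)*(-1/6046615) = (829517*(1/2773688) + 3467480)*(-1/6046615) = (829517/2773688 + 3467480)*(-1/6046615) = (9617708495757/2773688)*(-1/6046615) = -9617708495757/16771423466120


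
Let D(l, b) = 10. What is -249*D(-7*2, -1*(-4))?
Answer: -2490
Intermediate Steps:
-249*D(-7*2, -1*(-4)) = -249*10 = -2490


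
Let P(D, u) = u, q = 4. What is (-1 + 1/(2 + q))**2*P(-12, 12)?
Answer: 25/3 ≈ 8.3333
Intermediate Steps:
(-1 + 1/(2 + q))**2*P(-12, 12) = (-1 + 1/(2 + 4))**2*12 = (-1 + 1/6)**2*12 = (-5/6)**2*12 = (25/36)*12 = 25/3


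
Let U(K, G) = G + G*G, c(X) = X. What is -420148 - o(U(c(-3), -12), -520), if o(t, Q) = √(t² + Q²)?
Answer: -420148 - 4*√17989 ≈ -4.2068e+5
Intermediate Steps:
U(K, G) = G + G²
o(t, Q) = √(Q² + t²)
-420148 - o(U(c(-3), -12), -520) = -420148 - √((-520)² + (-12*(1 - 12))²) = -420148 - √(270400 + (-12*(-11))²) = -420148 - √(270400 + 132²) = -420148 - √(270400 + 17424) = -420148 - √287824 = -420148 - 4*√17989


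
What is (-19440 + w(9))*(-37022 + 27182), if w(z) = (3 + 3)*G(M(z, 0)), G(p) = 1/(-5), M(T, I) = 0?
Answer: 191301408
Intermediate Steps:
G(p) = -⅕
w(z) = -6/5 (w(z) = (3 + 3)*(-⅕) = 6*(-⅕) = -6/5)
(-19440 + w(9))*(-37022 + 27182) = (-19440 - 6/5)*(-37022 + 27182) = -97206/5*(-9840) = 191301408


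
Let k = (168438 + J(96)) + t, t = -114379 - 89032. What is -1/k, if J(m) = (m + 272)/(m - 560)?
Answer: 29/1014240 ≈ 2.8593e-5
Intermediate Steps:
J(m) = (272 + m)/(-560 + m)
t = -203411
k = -1014240/29 (k = (168438 + (272 + 96)/(-560 + 96)) - 203411 = (168438 + 368/(-464)) - 203411 = (168438 - 1/464*368) - 203411 = (168438 - 23/29) - 203411 = 4884679/29 - 203411 = -1014240/29 ≈ -34974.)
-1/k = -1/(-1014240/29) = -1*(-29/1014240) = 29/1014240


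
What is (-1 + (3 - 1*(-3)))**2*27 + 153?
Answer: 828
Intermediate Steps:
(-1 + (3 - 1*(-3)))**2*27 + 153 = (-1 + (3 + 3))**2*27 + 153 = (-1 + 6)**2*27 + 153 = 5**2*27 + 153 = 25*27 + 153 = 675 + 153 = 828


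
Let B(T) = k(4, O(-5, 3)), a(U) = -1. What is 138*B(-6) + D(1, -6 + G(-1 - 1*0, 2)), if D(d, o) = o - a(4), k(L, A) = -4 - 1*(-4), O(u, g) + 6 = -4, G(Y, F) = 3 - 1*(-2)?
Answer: 0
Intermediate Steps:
G(Y, F) = 5 (G(Y, F) = 3 + 2 = 5)
O(u, g) = -10 (O(u, g) = -6 - 4 = -10)
k(L, A) = 0 (k(L, A) = -4 + 4 = 0)
B(T) = 0
D(d, o) = 1 + o (D(d, o) = o - 1*(-1) = o + 1 = 1 + o)
138*B(-6) + D(1, -6 + G(-1 - 1*0, 2)) = 138*0 + (1 + (-6 + 5)) = 0 + (1 - 1) = 0 + 0 = 0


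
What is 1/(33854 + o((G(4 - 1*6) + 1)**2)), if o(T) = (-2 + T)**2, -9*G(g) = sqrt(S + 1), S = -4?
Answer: -729*I/(-24680242*I + 336*sqrt(3)) ≈ 2.9538e-5 - 6.9651e-10*I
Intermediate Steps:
G(g) = -I*sqrt(3)/9 (G(g) = -sqrt(-4 + 1)/9 = -I*sqrt(3)/9)
1/(33854 + o((G(4 - 1*6) + 1)**2)) = 1/(33854 + (-2 + (-I*sqrt(3)/9 + 1)**2)**2) = 1/(33854 + (-2 + (1 - I*sqrt(3)/9)**2)**2)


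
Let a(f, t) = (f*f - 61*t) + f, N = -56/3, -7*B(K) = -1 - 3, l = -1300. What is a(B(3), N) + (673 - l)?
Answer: 457547/147 ≈ 3112.6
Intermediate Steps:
B(K) = 4/7 (B(K) = -(-1 - 3)/7 = -⅐*(-4) = 4/7)
N = -56/3 (N = -56*⅓ = -56/3 ≈ -18.667)
a(f, t) = f + f² - 61*t (a(f, t) = (f² - 61*t) + f = f + f² - 61*t)
a(B(3), N) + (673 - l) = (4/7 + (4/7)² - 61*(-56/3)) + (673 - 1*(-1300)) = (4/7 + 16/49 + 3416/3) + (673 + 1300) = 167516/147 + 1973 = 457547/147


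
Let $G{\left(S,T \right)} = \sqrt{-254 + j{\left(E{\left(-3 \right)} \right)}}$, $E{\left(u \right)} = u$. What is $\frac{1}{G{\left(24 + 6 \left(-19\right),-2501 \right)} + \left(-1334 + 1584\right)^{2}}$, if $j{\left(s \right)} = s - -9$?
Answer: $\frac{15625}{976562562} - \frac{i \sqrt{62}}{1953125124} \approx 1.6 \cdot 10^{-5} - 4.0315 \cdot 10^{-9} i$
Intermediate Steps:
$j{\left(s \right)} = 9 + s$ ($j{\left(s \right)} = s + 9 = 9 + s$)
$G{\left(S,T \right)} = 2 i \sqrt{62}$ ($G{\left(S,T \right)} = \sqrt{-254 + \left(9 - 3\right)} = \sqrt{-254 + 6} = \sqrt{-248} = 2 i \sqrt{62}$)
$\frac{1}{G{\left(24 + 6 \left(-19\right),-2501 \right)} + \left(-1334 + 1584\right)^{2}} = \frac{1}{2 i \sqrt{62} + \left(-1334 + 1584\right)^{2}} = \frac{1}{2 i \sqrt{62} + 250^{2}} = \frac{1}{2 i \sqrt{62} + 62500} = \frac{1}{62500 + 2 i \sqrt{62}}$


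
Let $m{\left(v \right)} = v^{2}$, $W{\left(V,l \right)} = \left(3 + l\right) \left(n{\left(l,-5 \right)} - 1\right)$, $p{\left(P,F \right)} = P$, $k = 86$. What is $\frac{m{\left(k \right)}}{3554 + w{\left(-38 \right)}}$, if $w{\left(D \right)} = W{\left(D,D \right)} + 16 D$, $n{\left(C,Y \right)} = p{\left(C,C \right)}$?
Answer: $\frac{7396}{4311} \approx 1.7156$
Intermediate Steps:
$n{\left(C,Y \right)} = C$
$W{\left(V,l \right)} = \left(-1 + l\right) \left(3 + l\right)$ ($W{\left(V,l \right)} = \left(3 + l\right) \left(l - 1\right) = \left(3 + l\right) \left(-1 + l\right) = \left(-1 + l\right) \left(3 + l\right)$)
$w{\left(D \right)} = -3 + D^{2} + 18 D$ ($w{\left(D \right)} = \left(-3 + D^{2} + 2 D\right) + 16 D = -3 + D^{2} + 18 D$)
$\frac{m{\left(k \right)}}{3554 + w{\left(-38 \right)}} = \frac{86^{2}}{3554 + \left(-3 + \left(-38\right)^{2} + 18 \left(-38\right)\right)} = \frac{7396}{3554 - -757} = \frac{7396}{3554 + 757} = \frac{7396}{4311}$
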